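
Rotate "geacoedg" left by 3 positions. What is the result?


Input: "geacoedg", rotate left by 3
First 3 characters: "gea"
Remaining characters: "coedg"
Concatenate remaining + first: "coedg" + "gea" = "coedggea"

coedggea


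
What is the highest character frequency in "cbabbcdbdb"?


Input: cbabbcdbdb
Character counts:
  'a': 1
  'b': 5
  'c': 2
  'd': 2
Maximum frequency: 5

5


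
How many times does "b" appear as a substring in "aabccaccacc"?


Searching for "b" in "aabccaccacc"
Scanning each position:
  Position 0: "a" => no
  Position 1: "a" => no
  Position 2: "b" => MATCH
  Position 3: "c" => no
  Position 4: "c" => no
  Position 5: "a" => no
  Position 6: "c" => no
  Position 7: "c" => no
  Position 8: "a" => no
  Position 9: "c" => no
  Position 10: "c" => no
Total occurrences: 1

1


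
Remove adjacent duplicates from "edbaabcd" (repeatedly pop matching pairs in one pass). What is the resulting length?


Input: edbaabcd
Stack-based adjacent duplicate removal:
  Read 'e': push. Stack: e
  Read 'd': push. Stack: ed
  Read 'b': push. Stack: edb
  Read 'a': push. Stack: edba
  Read 'a': matches stack top 'a' => pop. Stack: edb
  Read 'b': matches stack top 'b' => pop. Stack: ed
  Read 'c': push. Stack: edc
  Read 'd': push. Stack: edcd
Final stack: "edcd" (length 4)

4


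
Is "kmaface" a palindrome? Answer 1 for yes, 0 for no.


Input: kmaface
Reversed: ecafamk
  Compare pos 0 ('k') with pos 6 ('e'): MISMATCH
  Compare pos 1 ('m') with pos 5 ('c'): MISMATCH
  Compare pos 2 ('a') with pos 4 ('a'): match
Result: not a palindrome

0


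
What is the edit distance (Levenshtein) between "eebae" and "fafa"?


Computing edit distance: "eebae" -> "fafa"
DP table:
           f    a    f    a
      0    1    2    3    4
  e   1    1    2    3    4
  e   2    2    2    3    4
  b   3    3    3    3    4
  a   4    4    3    4    3
  e   5    5    4    4    4
Edit distance = dp[5][4] = 4

4


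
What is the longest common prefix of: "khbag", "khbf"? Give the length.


Words: khbag, khbf
  Position 0: all 'k' => match
  Position 1: all 'h' => match
  Position 2: all 'b' => match
  Position 3: ('a', 'f') => mismatch, stop
LCP = "khb" (length 3)

3


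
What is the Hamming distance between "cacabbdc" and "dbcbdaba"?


Comparing "cacabbdc" and "dbcbdaba" position by position:
  Position 0: 'c' vs 'd' => differ
  Position 1: 'a' vs 'b' => differ
  Position 2: 'c' vs 'c' => same
  Position 3: 'a' vs 'b' => differ
  Position 4: 'b' vs 'd' => differ
  Position 5: 'b' vs 'a' => differ
  Position 6: 'd' vs 'b' => differ
  Position 7: 'c' vs 'a' => differ
Total differences (Hamming distance): 7

7


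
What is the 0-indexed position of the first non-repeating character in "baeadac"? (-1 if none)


Input: baeadac
Character frequencies:
  'a': 3
  'b': 1
  'c': 1
  'd': 1
  'e': 1
Scanning left to right for freq == 1:
  Position 0 ('b'): unique! => answer = 0

0


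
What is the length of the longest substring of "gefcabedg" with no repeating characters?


Input: "gefcabedg"
Sliding window (track last position of each char):
  Position 0 ('g'): window [0,0] length 1 -- new best
  Position 1 ('e'): window [0,1] length 2 -- new best
  Position 2 ('f'): window [0,2] length 3 -- new best
  Position 3 ('c'): window [0,3] length 4 -- new best
  Position 4 ('a'): window [0,4] length 5 -- new best
  Position 5 ('b'): window [0,5] length 6 -- new best
  Position 6 ('e'): repeat (last at 1), move window start to 2
  Position 6 ('e'): window [2,6] length 5
  Position 7 ('d'): window [2,7] length 6
  Position 8 ('g'): window [2,8] length 7 -- new best
Longest substring with no repeats: "fcabedg" with length 7

7


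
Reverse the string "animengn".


Input: animengn
Reading characters right to left:
  Position 7: 'n'
  Position 6: 'g'
  Position 5: 'n'
  Position 4: 'e'
  Position 3: 'm'
  Position 2: 'i'
  Position 1: 'n'
  Position 0: 'a'
Reversed: ngnemina

ngnemina


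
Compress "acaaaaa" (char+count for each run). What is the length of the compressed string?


Input: acaaaaa
Runs:
  'a' x 1 => "a1"
  'c' x 1 => "c1"
  'a' x 5 => "a5"
Compressed: "a1c1a5"
Compressed length: 6

6


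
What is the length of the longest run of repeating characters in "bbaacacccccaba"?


Input: "bbaacacccccaba"
Scanning for longest run:
  Position 1 ('b'): continues run of 'b', length=2
  Position 2 ('a'): new char, reset run to 1
  Position 3 ('a'): continues run of 'a', length=2
  Position 4 ('c'): new char, reset run to 1
  Position 5 ('a'): new char, reset run to 1
  Position 6 ('c'): new char, reset run to 1
  Position 7 ('c'): continues run of 'c', length=2
  Position 8 ('c'): continues run of 'c', length=3
  Position 9 ('c'): continues run of 'c', length=4
  Position 10 ('c'): continues run of 'c', length=5
  Position 11 ('a'): new char, reset run to 1
  Position 12 ('b'): new char, reset run to 1
  Position 13 ('a'): new char, reset run to 1
Longest run: 'c' with length 5

5


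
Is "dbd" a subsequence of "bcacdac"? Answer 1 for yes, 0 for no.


Check if "dbd" is a subsequence of "bcacdac"
Greedy scan:
  Position 0 ('b'): no match needed
  Position 1 ('c'): no match needed
  Position 2 ('a'): no match needed
  Position 3 ('c'): no match needed
  Position 4 ('d'): matches sub[0] = 'd'
  Position 5 ('a'): no match needed
  Position 6 ('c'): no match needed
Only matched 1/3 characters => not a subsequence

0


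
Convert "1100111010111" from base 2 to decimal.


Input: "1100111010111" in base 2
Positional expansion:
  Digit '1' (value 1) x 2^12 = 4096
  Digit '1' (value 1) x 2^11 = 2048
  Digit '0' (value 0) x 2^10 = 0
  Digit '0' (value 0) x 2^9 = 0
  Digit '1' (value 1) x 2^8 = 256
  Digit '1' (value 1) x 2^7 = 128
  Digit '1' (value 1) x 2^6 = 64
  Digit '0' (value 0) x 2^5 = 0
  Digit '1' (value 1) x 2^4 = 16
  Digit '0' (value 0) x 2^3 = 0
  Digit '1' (value 1) x 2^2 = 4
  Digit '1' (value 1) x 2^1 = 2
  Digit '1' (value 1) x 2^0 = 1
Sum = 6615

6615


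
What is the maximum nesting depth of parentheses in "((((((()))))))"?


Input: "((((((()))))))"
Tracking depth:
  Position 0 '(': depth becomes 1
  Position 1 '(': depth becomes 2
  Position 2 '(': depth becomes 3
  Position 3 '(': depth becomes 4
  Position 4 '(': depth becomes 5
  Position 5 '(': depth becomes 6
  Position 6 '(': depth becomes 7
  Position 7 ')': depth becomes 6
  Position 8 ')': depth becomes 5
  Position 9 ')': depth becomes 4
  Position 10 ')': depth becomes 3
  Position 11 ')': depth becomes 2
  Position 12 ')': depth becomes 1
  Position 13 ')': depth becomes 0
Maximum depth reached: 7

7


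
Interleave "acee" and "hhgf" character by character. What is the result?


Interleaving "acee" and "hhgf":
  Position 0: 'a' from first, 'h' from second => "ah"
  Position 1: 'c' from first, 'h' from second => "ch"
  Position 2: 'e' from first, 'g' from second => "eg"
  Position 3: 'e' from first, 'f' from second => "ef"
Result: ahchegef

ahchegef


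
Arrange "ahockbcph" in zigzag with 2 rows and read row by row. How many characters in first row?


Zigzag "ahockbcph" into 2 rows:
Placing characters:
  'a' => row 0
  'h' => row 1
  'o' => row 0
  'c' => row 1
  'k' => row 0
  'b' => row 1
  'c' => row 0
  'p' => row 1
  'h' => row 0
Rows:
  Row 0: "aokch"
  Row 1: "hcbp"
First row length: 5

5


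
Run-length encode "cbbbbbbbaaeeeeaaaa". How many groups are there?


Input: cbbbbbbbaaeeeeaaaa
Scanning for consecutive runs:
  Group 1: 'c' x 1 (positions 0-0)
  Group 2: 'b' x 7 (positions 1-7)
  Group 3: 'a' x 2 (positions 8-9)
  Group 4: 'e' x 4 (positions 10-13)
  Group 5: 'a' x 4 (positions 14-17)
Total groups: 5

5


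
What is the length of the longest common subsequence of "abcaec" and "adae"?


LCS of "abcaec" and "adae"
DP table:
           a    d    a    e
      0    0    0    0    0
  a   0    1    1    1    1
  b   0    1    1    1    1
  c   0    1    1    1    1
  a   0    1    1    2    2
  e   0    1    1    2    3
  c   0    1    1    2    3
LCS length = dp[6][4] = 3

3


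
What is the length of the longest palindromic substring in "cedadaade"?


Input: "cedadaade"
Checking substrings for palindromes:
  [4:8] "daad" (len 4) => palindrome
  [2:5] "dad" (len 3) => palindrome
  [3:6] "ada" (len 3) => palindrome
  [5:7] "aa" (len 2) => palindrome
Longest palindromic substring: "daad" with length 4

4


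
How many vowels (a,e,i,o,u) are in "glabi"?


Input: glabi
Checking each character:
  'g' at position 0: consonant
  'l' at position 1: consonant
  'a' at position 2: vowel (running total: 1)
  'b' at position 3: consonant
  'i' at position 4: vowel (running total: 2)
Total vowels: 2

2


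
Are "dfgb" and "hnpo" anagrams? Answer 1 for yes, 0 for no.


Strings: "dfgb", "hnpo"
Sorted first:  bdfg
Sorted second: hnop
Differ at position 0: 'b' vs 'h' => not anagrams

0


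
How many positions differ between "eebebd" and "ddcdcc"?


Comparing "eebebd" and "ddcdcc" position by position:
  Position 0: 'e' vs 'd' => DIFFER
  Position 1: 'e' vs 'd' => DIFFER
  Position 2: 'b' vs 'c' => DIFFER
  Position 3: 'e' vs 'd' => DIFFER
  Position 4: 'b' vs 'c' => DIFFER
  Position 5: 'd' vs 'c' => DIFFER
Positions that differ: 6

6


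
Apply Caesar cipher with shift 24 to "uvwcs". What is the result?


Caesar cipher: shift "uvwcs" by 24
  'u' (pos 20) + 24 = pos 18 = 's'
  'v' (pos 21) + 24 = pos 19 = 't'
  'w' (pos 22) + 24 = pos 20 = 'u'
  'c' (pos 2) + 24 = pos 0 = 'a'
  's' (pos 18) + 24 = pos 16 = 'q'
Result: stuaq

stuaq


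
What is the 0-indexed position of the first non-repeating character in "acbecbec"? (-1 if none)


Input: acbecbec
Character frequencies:
  'a': 1
  'b': 2
  'c': 3
  'e': 2
Scanning left to right for freq == 1:
  Position 0 ('a'): unique! => answer = 0

0


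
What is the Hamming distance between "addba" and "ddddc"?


Comparing "addba" and "ddddc" position by position:
  Position 0: 'a' vs 'd' => differ
  Position 1: 'd' vs 'd' => same
  Position 2: 'd' vs 'd' => same
  Position 3: 'b' vs 'd' => differ
  Position 4: 'a' vs 'c' => differ
Total differences (Hamming distance): 3

3


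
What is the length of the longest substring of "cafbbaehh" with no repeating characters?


Input: "cafbbaehh"
Sliding window (track last position of each char):
  Position 0 ('c'): window [0,0] length 1 -- new best
  Position 1 ('a'): window [0,1] length 2 -- new best
  Position 2 ('f'): window [0,2] length 3 -- new best
  Position 3 ('b'): window [0,3] length 4 -- new best
  Position 4 ('b'): repeat (last at 3), move window start to 4
  Position 4 ('b'): window [4,4] length 1
  Position 5 ('a'): window [4,5] length 2
  Position 6 ('e'): window [4,6] length 3
  Position 7 ('h'): window [4,7] length 4
  Position 8 ('h'): repeat (last at 7), move window start to 8
  Position 8 ('h'): window [8,8] length 1
Longest substring with no repeats: "cafb" with length 4

4


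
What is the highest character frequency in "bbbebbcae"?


Input: bbbebbcae
Character counts:
  'a': 1
  'b': 5
  'c': 1
  'e': 2
Maximum frequency: 5

5


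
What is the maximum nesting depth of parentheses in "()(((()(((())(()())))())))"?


Input: "()(((()(((())(()())))())))"
Tracking depth:
  Position 0 '(': depth becomes 1
  Position 1 ')': depth becomes 0
  Position 2 '(': depth becomes 1
  Position 3 '(': depth becomes 2
  Position 4 '(': depth becomes 3
  Position 5 '(': depth becomes 4
  Position 6 ')': depth becomes 3
  Position 7 '(': depth becomes 4
  Position 8 '(': depth becomes 5
  Position 9 '(': depth becomes 6
  Position 10 '(': depth becomes 7
  Position 11 ')': depth becomes 6
  Position 12 ')': depth becomes 5
  Position 13 '(': depth becomes 6
  Position 14 '(': depth becomes 7
  Position 15 ')': depth becomes 6
  Position 16 '(': depth becomes 7
  Position 17 ')': depth becomes 6
  Position 18 ')': depth becomes 5
  Position 19 ')': depth becomes 4
  Position 20 ')': depth becomes 3
  Position 21 '(': depth becomes 4
  Position 22 ')': depth becomes 3
  Position 23 ')': depth becomes 2
  Position 24 ')': depth becomes 1
  Position 25 ')': depth becomes 0
Maximum depth reached: 7

7


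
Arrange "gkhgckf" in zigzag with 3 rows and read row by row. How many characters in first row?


Zigzag "gkhgckf" into 3 rows:
Placing characters:
  'g' => row 0
  'k' => row 1
  'h' => row 2
  'g' => row 1
  'c' => row 0
  'k' => row 1
  'f' => row 2
Rows:
  Row 0: "gc"
  Row 1: "kgk"
  Row 2: "hf"
First row length: 2

2


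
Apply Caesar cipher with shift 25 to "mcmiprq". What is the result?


Caesar cipher: shift "mcmiprq" by 25
  'm' (pos 12) + 25 = pos 11 = 'l'
  'c' (pos 2) + 25 = pos 1 = 'b'
  'm' (pos 12) + 25 = pos 11 = 'l'
  'i' (pos 8) + 25 = pos 7 = 'h'
  'p' (pos 15) + 25 = pos 14 = 'o'
  'r' (pos 17) + 25 = pos 16 = 'q'
  'q' (pos 16) + 25 = pos 15 = 'p'
Result: lblhoqp

lblhoqp


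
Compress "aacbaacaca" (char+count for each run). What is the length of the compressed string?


Input: aacbaacaca
Runs:
  'a' x 2 => "a2"
  'c' x 1 => "c1"
  'b' x 1 => "b1"
  'a' x 2 => "a2"
  'c' x 1 => "c1"
  'a' x 1 => "a1"
  'c' x 1 => "c1"
  'a' x 1 => "a1"
Compressed: "a2c1b1a2c1a1c1a1"
Compressed length: 16

16


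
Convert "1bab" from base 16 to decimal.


Input: "1bab" in base 16
Positional expansion:
  Digit '1' (value 1) x 16^3 = 4096
  Digit 'b' (value 11) x 16^2 = 2816
  Digit 'a' (value 10) x 16^1 = 160
  Digit 'b' (value 11) x 16^0 = 11
Sum = 7083

7083


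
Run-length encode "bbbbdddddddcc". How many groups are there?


Input: bbbbdddddddcc
Scanning for consecutive runs:
  Group 1: 'b' x 4 (positions 0-3)
  Group 2: 'd' x 7 (positions 4-10)
  Group 3: 'c' x 2 (positions 11-12)
Total groups: 3

3


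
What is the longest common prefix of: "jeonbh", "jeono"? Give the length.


Words: jeonbh, jeono
  Position 0: all 'j' => match
  Position 1: all 'e' => match
  Position 2: all 'o' => match
  Position 3: all 'n' => match
  Position 4: ('b', 'o') => mismatch, stop
LCP = "jeon" (length 4)

4


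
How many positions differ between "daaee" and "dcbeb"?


Comparing "daaee" and "dcbeb" position by position:
  Position 0: 'd' vs 'd' => same
  Position 1: 'a' vs 'c' => DIFFER
  Position 2: 'a' vs 'b' => DIFFER
  Position 3: 'e' vs 'e' => same
  Position 4: 'e' vs 'b' => DIFFER
Positions that differ: 3

3


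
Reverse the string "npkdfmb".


Input: npkdfmb
Reading characters right to left:
  Position 6: 'b'
  Position 5: 'm'
  Position 4: 'f'
  Position 3: 'd'
  Position 2: 'k'
  Position 1: 'p'
  Position 0: 'n'
Reversed: bmfdkpn

bmfdkpn


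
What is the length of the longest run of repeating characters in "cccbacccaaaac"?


Input: "cccbacccaaaac"
Scanning for longest run:
  Position 1 ('c'): continues run of 'c', length=2
  Position 2 ('c'): continues run of 'c', length=3
  Position 3 ('b'): new char, reset run to 1
  Position 4 ('a'): new char, reset run to 1
  Position 5 ('c'): new char, reset run to 1
  Position 6 ('c'): continues run of 'c', length=2
  Position 7 ('c'): continues run of 'c', length=3
  Position 8 ('a'): new char, reset run to 1
  Position 9 ('a'): continues run of 'a', length=2
  Position 10 ('a'): continues run of 'a', length=3
  Position 11 ('a'): continues run of 'a', length=4
  Position 12 ('c'): new char, reset run to 1
Longest run: 'a' with length 4

4


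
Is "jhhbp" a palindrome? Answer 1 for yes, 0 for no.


Input: jhhbp
Reversed: pbhhj
  Compare pos 0 ('j') with pos 4 ('p'): MISMATCH
  Compare pos 1 ('h') with pos 3 ('b'): MISMATCH
Result: not a palindrome

0


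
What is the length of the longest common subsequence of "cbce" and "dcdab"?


LCS of "cbce" and "dcdab"
DP table:
           d    c    d    a    b
      0    0    0    0    0    0
  c   0    0    1    1    1    1
  b   0    0    1    1    1    2
  c   0    0    1    1    1    2
  e   0    0    1    1    1    2
LCS length = dp[4][5] = 2

2


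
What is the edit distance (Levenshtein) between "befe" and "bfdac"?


Computing edit distance: "befe" -> "bfdac"
DP table:
           b    f    d    a    c
      0    1    2    3    4    5
  b   1    0    1    2    3    4
  e   2    1    1    2    3    4
  f   3    2    1    2    3    4
  e   4    3    2    2    3    4
Edit distance = dp[4][5] = 4

4


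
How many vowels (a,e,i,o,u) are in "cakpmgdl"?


Input: cakpmgdl
Checking each character:
  'c' at position 0: consonant
  'a' at position 1: vowel (running total: 1)
  'k' at position 2: consonant
  'p' at position 3: consonant
  'm' at position 4: consonant
  'g' at position 5: consonant
  'd' at position 6: consonant
  'l' at position 7: consonant
Total vowels: 1

1


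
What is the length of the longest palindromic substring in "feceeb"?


Input: "feceeb"
Checking substrings for palindromes:
  [1:4] "ece" (len 3) => palindrome
  [3:5] "ee" (len 2) => palindrome
Longest palindromic substring: "ece" with length 3

3


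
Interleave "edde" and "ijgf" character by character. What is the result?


Interleaving "edde" and "ijgf":
  Position 0: 'e' from first, 'i' from second => "ei"
  Position 1: 'd' from first, 'j' from second => "dj"
  Position 2: 'd' from first, 'g' from second => "dg"
  Position 3: 'e' from first, 'f' from second => "ef"
Result: eidjdgef

eidjdgef


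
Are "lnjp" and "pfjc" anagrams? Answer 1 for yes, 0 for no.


Strings: "lnjp", "pfjc"
Sorted first:  jlnp
Sorted second: cfjp
Differ at position 0: 'j' vs 'c' => not anagrams

0


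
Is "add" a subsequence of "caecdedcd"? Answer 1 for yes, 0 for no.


Check if "add" is a subsequence of "caecdedcd"
Greedy scan:
  Position 0 ('c'): no match needed
  Position 1 ('a'): matches sub[0] = 'a'
  Position 2 ('e'): no match needed
  Position 3 ('c'): no match needed
  Position 4 ('d'): matches sub[1] = 'd'
  Position 5 ('e'): no match needed
  Position 6 ('d'): matches sub[2] = 'd'
  Position 7 ('c'): no match needed
  Position 8 ('d'): no match needed
All 3 characters matched => is a subsequence

1


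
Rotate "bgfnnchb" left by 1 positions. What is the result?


Input: "bgfnnchb", rotate left by 1
First 1 characters: "b"
Remaining characters: "gfnnchb"
Concatenate remaining + first: "gfnnchb" + "b" = "gfnnchbb"

gfnnchbb


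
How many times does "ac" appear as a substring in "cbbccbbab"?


Searching for "ac" in "cbbccbbab"
Scanning each position:
  Position 0: "cb" => no
  Position 1: "bb" => no
  Position 2: "bc" => no
  Position 3: "cc" => no
  Position 4: "cb" => no
  Position 5: "bb" => no
  Position 6: "ba" => no
  Position 7: "ab" => no
Total occurrences: 0

0


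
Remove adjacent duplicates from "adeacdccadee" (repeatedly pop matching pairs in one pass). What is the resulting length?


Input: adeacdccadee
Stack-based adjacent duplicate removal:
  Read 'a': push. Stack: a
  Read 'd': push. Stack: ad
  Read 'e': push. Stack: ade
  Read 'a': push. Stack: adea
  Read 'c': push. Stack: adeac
  Read 'd': push. Stack: adeacd
  Read 'c': push. Stack: adeacdc
  Read 'c': matches stack top 'c' => pop. Stack: adeacd
  Read 'a': push. Stack: adeacda
  Read 'd': push. Stack: adeacdad
  Read 'e': push. Stack: adeacdade
  Read 'e': matches stack top 'e' => pop. Stack: adeacdad
Final stack: "adeacdad" (length 8)

8


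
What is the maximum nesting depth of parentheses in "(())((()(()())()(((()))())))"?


Input: "(())((()(()())()(((()))())))"
Tracking depth:
  Position 0 '(': depth becomes 1
  Position 1 '(': depth becomes 2
  Position 2 ')': depth becomes 1
  Position 3 ')': depth becomes 0
  Position 4 '(': depth becomes 1
  Position 5 '(': depth becomes 2
  Position 6 '(': depth becomes 3
  Position 7 ')': depth becomes 2
  Position 8 '(': depth becomes 3
  Position 9 '(': depth becomes 4
  Position 10 ')': depth becomes 3
  Position 11 '(': depth becomes 4
  Position 12 ')': depth becomes 3
  Position 13 ')': depth becomes 2
  Position 14 '(': depth becomes 3
  Position 15 ')': depth becomes 2
  Position 16 '(': depth becomes 3
  Position 17 '(': depth becomes 4
  Position 18 '(': depth becomes 5
  Position 19 '(': depth becomes 6
  Position 20 ')': depth becomes 5
  Position 21 ')': depth becomes 4
  Position 22 ')': depth becomes 3
  Position 23 '(': depth becomes 4
  Position 24 ')': depth becomes 3
  Position 25 ')': depth becomes 2
  Position 26 ')': depth becomes 1
  Position 27 ')': depth becomes 0
Maximum depth reached: 6

6


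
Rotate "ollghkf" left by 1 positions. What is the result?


Input: "ollghkf", rotate left by 1
First 1 characters: "o"
Remaining characters: "llghkf"
Concatenate remaining + first: "llghkf" + "o" = "llghkfo"

llghkfo


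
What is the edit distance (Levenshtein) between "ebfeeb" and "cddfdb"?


Computing edit distance: "ebfeeb" -> "cddfdb"
DP table:
           c    d    d    f    d    b
      0    1    2    3    4    5    6
  e   1    1    2    3    4    5    6
  b   2    2    2    3    4    5    5
  f   3    3    3    3    3    4    5
  e   4    4    4    4    4    4    5
  e   5    5    5    5    5    5    5
  b   6    6    6    6    6    6    5
Edit distance = dp[6][6] = 5

5


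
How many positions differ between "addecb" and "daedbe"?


Comparing "addecb" and "daedbe" position by position:
  Position 0: 'a' vs 'd' => DIFFER
  Position 1: 'd' vs 'a' => DIFFER
  Position 2: 'd' vs 'e' => DIFFER
  Position 3: 'e' vs 'd' => DIFFER
  Position 4: 'c' vs 'b' => DIFFER
  Position 5: 'b' vs 'e' => DIFFER
Positions that differ: 6

6


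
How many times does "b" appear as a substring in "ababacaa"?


Searching for "b" in "ababacaa"
Scanning each position:
  Position 0: "a" => no
  Position 1: "b" => MATCH
  Position 2: "a" => no
  Position 3: "b" => MATCH
  Position 4: "a" => no
  Position 5: "c" => no
  Position 6: "a" => no
  Position 7: "a" => no
Total occurrences: 2

2


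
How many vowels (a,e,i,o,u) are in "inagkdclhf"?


Input: inagkdclhf
Checking each character:
  'i' at position 0: vowel (running total: 1)
  'n' at position 1: consonant
  'a' at position 2: vowel (running total: 2)
  'g' at position 3: consonant
  'k' at position 4: consonant
  'd' at position 5: consonant
  'c' at position 6: consonant
  'l' at position 7: consonant
  'h' at position 8: consonant
  'f' at position 9: consonant
Total vowels: 2

2


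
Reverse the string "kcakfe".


Input: kcakfe
Reading characters right to left:
  Position 5: 'e'
  Position 4: 'f'
  Position 3: 'k'
  Position 2: 'a'
  Position 1: 'c'
  Position 0: 'k'
Reversed: efkack

efkack


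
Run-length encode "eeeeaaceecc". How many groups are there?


Input: eeeeaaceecc
Scanning for consecutive runs:
  Group 1: 'e' x 4 (positions 0-3)
  Group 2: 'a' x 2 (positions 4-5)
  Group 3: 'c' x 1 (positions 6-6)
  Group 4: 'e' x 2 (positions 7-8)
  Group 5: 'c' x 2 (positions 9-10)
Total groups: 5

5


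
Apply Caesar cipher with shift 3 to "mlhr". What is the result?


Caesar cipher: shift "mlhr" by 3
  'm' (pos 12) + 3 = pos 15 = 'p'
  'l' (pos 11) + 3 = pos 14 = 'o'
  'h' (pos 7) + 3 = pos 10 = 'k'
  'r' (pos 17) + 3 = pos 20 = 'u'
Result: poku

poku


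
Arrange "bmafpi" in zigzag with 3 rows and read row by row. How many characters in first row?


Zigzag "bmafpi" into 3 rows:
Placing characters:
  'b' => row 0
  'm' => row 1
  'a' => row 2
  'f' => row 1
  'p' => row 0
  'i' => row 1
Rows:
  Row 0: "bp"
  Row 1: "mfi"
  Row 2: "a"
First row length: 2

2


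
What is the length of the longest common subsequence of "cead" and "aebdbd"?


LCS of "cead" and "aebdbd"
DP table:
           a    e    b    d    b    d
      0    0    0    0    0    0    0
  c   0    0    0    0    0    0    0
  e   0    0    1    1    1    1    1
  a   0    1    1    1    1    1    1
  d   0    1    1    1    2    2    2
LCS length = dp[4][6] = 2

2


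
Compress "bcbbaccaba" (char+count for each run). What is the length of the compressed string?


Input: bcbbaccaba
Runs:
  'b' x 1 => "b1"
  'c' x 1 => "c1"
  'b' x 2 => "b2"
  'a' x 1 => "a1"
  'c' x 2 => "c2"
  'a' x 1 => "a1"
  'b' x 1 => "b1"
  'a' x 1 => "a1"
Compressed: "b1c1b2a1c2a1b1a1"
Compressed length: 16

16


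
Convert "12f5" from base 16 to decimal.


Input: "12f5" in base 16
Positional expansion:
  Digit '1' (value 1) x 16^3 = 4096
  Digit '2' (value 2) x 16^2 = 512
  Digit 'f' (value 15) x 16^1 = 240
  Digit '5' (value 5) x 16^0 = 5
Sum = 4853

4853


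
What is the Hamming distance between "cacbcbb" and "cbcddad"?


Comparing "cacbcbb" and "cbcddad" position by position:
  Position 0: 'c' vs 'c' => same
  Position 1: 'a' vs 'b' => differ
  Position 2: 'c' vs 'c' => same
  Position 3: 'b' vs 'd' => differ
  Position 4: 'c' vs 'd' => differ
  Position 5: 'b' vs 'a' => differ
  Position 6: 'b' vs 'd' => differ
Total differences (Hamming distance): 5

5


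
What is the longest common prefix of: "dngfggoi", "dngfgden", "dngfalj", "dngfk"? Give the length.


Words: dngfggoi, dngfgden, dngfalj, dngfk
  Position 0: all 'd' => match
  Position 1: all 'n' => match
  Position 2: all 'g' => match
  Position 3: all 'f' => match
  Position 4: ('g', 'g', 'a', 'k') => mismatch, stop
LCP = "dngf" (length 4)

4


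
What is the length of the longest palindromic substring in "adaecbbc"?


Input: "adaecbbc"
Checking substrings for palindromes:
  [4:8] "cbbc" (len 4) => palindrome
  [0:3] "ada" (len 3) => palindrome
  [5:7] "bb" (len 2) => palindrome
Longest palindromic substring: "cbbc" with length 4

4


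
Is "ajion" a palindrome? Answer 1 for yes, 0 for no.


Input: ajion
Reversed: noija
  Compare pos 0 ('a') with pos 4 ('n'): MISMATCH
  Compare pos 1 ('j') with pos 3 ('o'): MISMATCH
Result: not a palindrome

0


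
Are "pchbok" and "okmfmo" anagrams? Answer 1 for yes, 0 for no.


Strings: "pchbok", "okmfmo"
Sorted first:  bchkop
Sorted second: fkmmoo
Differ at position 0: 'b' vs 'f' => not anagrams

0


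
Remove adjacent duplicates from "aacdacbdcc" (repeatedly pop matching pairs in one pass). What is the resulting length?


Input: aacdacbdcc
Stack-based adjacent duplicate removal:
  Read 'a': push. Stack: a
  Read 'a': matches stack top 'a' => pop. Stack: (empty)
  Read 'c': push. Stack: c
  Read 'd': push. Stack: cd
  Read 'a': push. Stack: cda
  Read 'c': push. Stack: cdac
  Read 'b': push. Stack: cdacb
  Read 'd': push. Stack: cdacbd
  Read 'c': push. Stack: cdacbdc
  Read 'c': matches stack top 'c' => pop. Stack: cdacbd
Final stack: "cdacbd" (length 6)

6


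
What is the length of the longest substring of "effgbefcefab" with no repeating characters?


Input: "effgbefcefab"
Sliding window (track last position of each char):
  Position 0 ('e'): window [0,0] length 1 -- new best
  Position 1 ('f'): window [0,1] length 2 -- new best
  Position 2 ('f'): repeat (last at 1), move window start to 2
  Position 2 ('f'): window [2,2] length 1
  Position 3 ('g'): window [2,3] length 2
  Position 4 ('b'): window [2,4] length 3 -- new best
  Position 5 ('e'): window [2,5] length 4 -- new best
  Position 6 ('f'): repeat (last at 2), move window start to 3
  Position 6 ('f'): window [3,6] length 4
  Position 7 ('c'): window [3,7] length 5 -- new best
  Position 8 ('e'): repeat (last at 5), move window start to 6
  Position 8 ('e'): window [6,8] length 3
  Position 9 ('f'): repeat (last at 6), move window start to 7
  Position 9 ('f'): window [7,9] length 3
  Position 10 ('a'): window [7,10] length 4
  Position 11 ('b'): window [7,11] length 5
Longest substring with no repeats: "gbefc" with length 5

5


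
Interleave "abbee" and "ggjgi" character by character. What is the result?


Interleaving "abbee" and "ggjgi":
  Position 0: 'a' from first, 'g' from second => "ag"
  Position 1: 'b' from first, 'g' from second => "bg"
  Position 2: 'b' from first, 'j' from second => "bj"
  Position 3: 'e' from first, 'g' from second => "eg"
  Position 4: 'e' from first, 'i' from second => "ei"
Result: agbgbjegei

agbgbjegei


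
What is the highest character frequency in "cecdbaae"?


Input: cecdbaae
Character counts:
  'a': 2
  'b': 1
  'c': 2
  'd': 1
  'e': 2
Maximum frequency: 2

2


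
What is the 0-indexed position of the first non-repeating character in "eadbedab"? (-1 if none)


Input: eadbedab
Character frequencies:
  'a': 2
  'b': 2
  'd': 2
  'e': 2
Scanning left to right for freq == 1:
  Position 0 ('e'): freq=2, skip
  Position 1 ('a'): freq=2, skip
  Position 2 ('d'): freq=2, skip
  Position 3 ('b'): freq=2, skip
  Position 4 ('e'): freq=2, skip
  Position 5 ('d'): freq=2, skip
  Position 6 ('a'): freq=2, skip
  Position 7 ('b'): freq=2, skip
  No unique character found => answer = -1

-1


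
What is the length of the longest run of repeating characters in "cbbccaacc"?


Input: "cbbccaacc"
Scanning for longest run:
  Position 1 ('b'): new char, reset run to 1
  Position 2 ('b'): continues run of 'b', length=2
  Position 3 ('c'): new char, reset run to 1
  Position 4 ('c'): continues run of 'c', length=2
  Position 5 ('a'): new char, reset run to 1
  Position 6 ('a'): continues run of 'a', length=2
  Position 7 ('c'): new char, reset run to 1
  Position 8 ('c'): continues run of 'c', length=2
Longest run: 'b' with length 2

2


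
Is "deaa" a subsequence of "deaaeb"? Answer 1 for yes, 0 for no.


Check if "deaa" is a subsequence of "deaaeb"
Greedy scan:
  Position 0 ('d'): matches sub[0] = 'd'
  Position 1 ('e'): matches sub[1] = 'e'
  Position 2 ('a'): matches sub[2] = 'a'
  Position 3 ('a'): matches sub[3] = 'a'
  Position 4 ('e'): no match needed
  Position 5 ('b'): no match needed
All 4 characters matched => is a subsequence

1


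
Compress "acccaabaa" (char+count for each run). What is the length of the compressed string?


Input: acccaabaa
Runs:
  'a' x 1 => "a1"
  'c' x 3 => "c3"
  'a' x 2 => "a2"
  'b' x 1 => "b1"
  'a' x 2 => "a2"
Compressed: "a1c3a2b1a2"
Compressed length: 10

10


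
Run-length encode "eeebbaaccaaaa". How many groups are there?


Input: eeebbaaccaaaa
Scanning for consecutive runs:
  Group 1: 'e' x 3 (positions 0-2)
  Group 2: 'b' x 2 (positions 3-4)
  Group 3: 'a' x 2 (positions 5-6)
  Group 4: 'c' x 2 (positions 7-8)
  Group 5: 'a' x 4 (positions 9-12)
Total groups: 5

5


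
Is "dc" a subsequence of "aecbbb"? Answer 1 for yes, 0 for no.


Check if "dc" is a subsequence of "aecbbb"
Greedy scan:
  Position 0 ('a'): no match needed
  Position 1 ('e'): no match needed
  Position 2 ('c'): no match needed
  Position 3 ('b'): no match needed
  Position 4 ('b'): no match needed
  Position 5 ('b'): no match needed
Only matched 0/2 characters => not a subsequence

0


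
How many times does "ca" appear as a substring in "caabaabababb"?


Searching for "ca" in "caabaabababb"
Scanning each position:
  Position 0: "ca" => MATCH
  Position 1: "aa" => no
  Position 2: "ab" => no
  Position 3: "ba" => no
  Position 4: "aa" => no
  Position 5: "ab" => no
  Position 6: "ba" => no
  Position 7: "ab" => no
  Position 8: "ba" => no
  Position 9: "ab" => no
  Position 10: "bb" => no
Total occurrences: 1

1


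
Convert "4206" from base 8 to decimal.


Input: "4206" in base 8
Positional expansion:
  Digit '4' (value 4) x 8^3 = 2048
  Digit '2' (value 2) x 8^2 = 128
  Digit '0' (value 0) x 8^1 = 0
  Digit '6' (value 6) x 8^0 = 6
Sum = 2182

2182


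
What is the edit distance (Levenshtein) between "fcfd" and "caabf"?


Computing edit distance: "fcfd" -> "caabf"
DP table:
           c    a    a    b    f
      0    1    2    3    4    5
  f   1    1    2    3    4    4
  c   2    1    2    3    4    5
  f   3    2    2    3    4    4
  d   4    3    3    3    4    5
Edit distance = dp[4][5] = 5

5


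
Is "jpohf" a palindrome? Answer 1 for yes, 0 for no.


Input: jpohf
Reversed: fhopj
  Compare pos 0 ('j') with pos 4 ('f'): MISMATCH
  Compare pos 1 ('p') with pos 3 ('h'): MISMATCH
Result: not a palindrome

0


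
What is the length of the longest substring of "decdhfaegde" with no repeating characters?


Input: "decdhfaegde"
Sliding window (track last position of each char):
  Position 0 ('d'): window [0,0] length 1 -- new best
  Position 1 ('e'): window [0,1] length 2 -- new best
  Position 2 ('c'): window [0,2] length 3 -- new best
  Position 3 ('d'): repeat (last at 0), move window start to 1
  Position 3 ('d'): window [1,3] length 3
  Position 4 ('h'): window [1,4] length 4 -- new best
  Position 5 ('f'): window [1,5] length 5 -- new best
  Position 6 ('a'): window [1,6] length 6 -- new best
  Position 7 ('e'): repeat (last at 1), move window start to 2
  Position 7 ('e'): window [2,7] length 6
  Position 8 ('g'): window [2,8] length 7 -- new best
  Position 9 ('d'): repeat (last at 3), move window start to 4
  Position 9 ('d'): window [4,9] length 6
  Position 10 ('e'): repeat (last at 7), move window start to 8
  Position 10 ('e'): window [8,10] length 3
Longest substring with no repeats: "cdhfaeg" with length 7

7


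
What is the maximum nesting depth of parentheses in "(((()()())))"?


Input: "(((()()())))"
Tracking depth:
  Position 0 '(': depth becomes 1
  Position 1 '(': depth becomes 2
  Position 2 '(': depth becomes 3
  Position 3 '(': depth becomes 4
  Position 4 ')': depth becomes 3
  Position 5 '(': depth becomes 4
  Position 6 ')': depth becomes 3
  Position 7 '(': depth becomes 4
  Position 8 ')': depth becomes 3
  Position 9 ')': depth becomes 2
  Position 10 ')': depth becomes 1
  Position 11 ')': depth becomes 0
Maximum depth reached: 4

4


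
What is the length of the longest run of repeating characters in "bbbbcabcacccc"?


Input: "bbbbcabcacccc"
Scanning for longest run:
  Position 1 ('b'): continues run of 'b', length=2
  Position 2 ('b'): continues run of 'b', length=3
  Position 3 ('b'): continues run of 'b', length=4
  Position 4 ('c'): new char, reset run to 1
  Position 5 ('a'): new char, reset run to 1
  Position 6 ('b'): new char, reset run to 1
  Position 7 ('c'): new char, reset run to 1
  Position 8 ('a'): new char, reset run to 1
  Position 9 ('c'): new char, reset run to 1
  Position 10 ('c'): continues run of 'c', length=2
  Position 11 ('c'): continues run of 'c', length=3
  Position 12 ('c'): continues run of 'c', length=4
Longest run: 'b' with length 4

4


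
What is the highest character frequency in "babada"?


Input: babada
Character counts:
  'a': 3
  'b': 2
  'd': 1
Maximum frequency: 3

3


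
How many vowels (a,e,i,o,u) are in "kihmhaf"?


Input: kihmhaf
Checking each character:
  'k' at position 0: consonant
  'i' at position 1: vowel (running total: 1)
  'h' at position 2: consonant
  'm' at position 3: consonant
  'h' at position 4: consonant
  'a' at position 5: vowel (running total: 2)
  'f' at position 6: consonant
Total vowels: 2

2


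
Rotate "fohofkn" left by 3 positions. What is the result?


Input: "fohofkn", rotate left by 3
First 3 characters: "foh"
Remaining characters: "ofkn"
Concatenate remaining + first: "ofkn" + "foh" = "ofknfoh"

ofknfoh


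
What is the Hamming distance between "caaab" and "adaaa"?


Comparing "caaab" and "adaaa" position by position:
  Position 0: 'c' vs 'a' => differ
  Position 1: 'a' vs 'd' => differ
  Position 2: 'a' vs 'a' => same
  Position 3: 'a' vs 'a' => same
  Position 4: 'b' vs 'a' => differ
Total differences (Hamming distance): 3

3


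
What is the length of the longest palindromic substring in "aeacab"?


Input: "aeacab"
Checking substrings for palindromes:
  [0:3] "aea" (len 3) => palindrome
  [2:5] "aca" (len 3) => palindrome
Longest palindromic substring: "aea" with length 3

3


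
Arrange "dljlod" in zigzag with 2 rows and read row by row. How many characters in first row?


Zigzag "dljlod" into 2 rows:
Placing characters:
  'd' => row 0
  'l' => row 1
  'j' => row 0
  'l' => row 1
  'o' => row 0
  'd' => row 1
Rows:
  Row 0: "djo"
  Row 1: "lld"
First row length: 3

3


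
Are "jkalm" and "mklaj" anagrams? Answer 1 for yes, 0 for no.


Strings: "jkalm", "mklaj"
Sorted first:  ajklm
Sorted second: ajklm
Sorted forms match => anagrams

1


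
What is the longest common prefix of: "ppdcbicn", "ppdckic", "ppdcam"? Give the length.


Words: ppdcbicn, ppdckic, ppdcam
  Position 0: all 'p' => match
  Position 1: all 'p' => match
  Position 2: all 'd' => match
  Position 3: all 'c' => match
  Position 4: ('b', 'k', 'a') => mismatch, stop
LCP = "ppdc" (length 4)

4


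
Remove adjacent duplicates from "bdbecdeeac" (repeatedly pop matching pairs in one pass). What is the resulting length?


Input: bdbecdeeac
Stack-based adjacent duplicate removal:
  Read 'b': push. Stack: b
  Read 'd': push. Stack: bd
  Read 'b': push. Stack: bdb
  Read 'e': push. Stack: bdbe
  Read 'c': push. Stack: bdbec
  Read 'd': push. Stack: bdbecd
  Read 'e': push. Stack: bdbecde
  Read 'e': matches stack top 'e' => pop. Stack: bdbecd
  Read 'a': push. Stack: bdbecda
  Read 'c': push. Stack: bdbecdac
Final stack: "bdbecdac" (length 8)

8


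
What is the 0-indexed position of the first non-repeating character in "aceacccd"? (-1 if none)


Input: aceacccd
Character frequencies:
  'a': 2
  'c': 4
  'd': 1
  'e': 1
Scanning left to right for freq == 1:
  Position 0 ('a'): freq=2, skip
  Position 1 ('c'): freq=4, skip
  Position 2 ('e'): unique! => answer = 2

2


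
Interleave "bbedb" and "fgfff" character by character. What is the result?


Interleaving "bbedb" and "fgfff":
  Position 0: 'b' from first, 'f' from second => "bf"
  Position 1: 'b' from first, 'g' from second => "bg"
  Position 2: 'e' from first, 'f' from second => "ef"
  Position 3: 'd' from first, 'f' from second => "df"
  Position 4: 'b' from first, 'f' from second => "bf"
Result: bfbgefdfbf

bfbgefdfbf


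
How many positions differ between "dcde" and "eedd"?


Comparing "dcde" and "eedd" position by position:
  Position 0: 'd' vs 'e' => DIFFER
  Position 1: 'c' vs 'e' => DIFFER
  Position 2: 'd' vs 'd' => same
  Position 3: 'e' vs 'd' => DIFFER
Positions that differ: 3

3


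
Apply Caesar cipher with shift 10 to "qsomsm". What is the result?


Caesar cipher: shift "qsomsm" by 10
  'q' (pos 16) + 10 = pos 0 = 'a'
  's' (pos 18) + 10 = pos 2 = 'c'
  'o' (pos 14) + 10 = pos 24 = 'y'
  'm' (pos 12) + 10 = pos 22 = 'w'
  's' (pos 18) + 10 = pos 2 = 'c'
  'm' (pos 12) + 10 = pos 22 = 'w'
Result: acywcw

acywcw


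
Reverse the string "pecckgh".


Input: pecckgh
Reading characters right to left:
  Position 6: 'h'
  Position 5: 'g'
  Position 4: 'k'
  Position 3: 'c'
  Position 2: 'c'
  Position 1: 'e'
  Position 0: 'p'
Reversed: hgkccep

hgkccep


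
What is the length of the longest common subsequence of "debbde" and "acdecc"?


LCS of "debbde" and "acdecc"
DP table:
           a    c    d    e    c    c
      0    0    0    0    0    0    0
  d   0    0    0    1    1    1    1
  e   0    0    0    1    2    2    2
  b   0    0    0    1    2    2    2
  b   0    0    0    1    2    2    2
  d   0    0    0    1    2    2    2
  e   0    0    0    1    2    2    2
LCS length = dp[6][6] = 2

2


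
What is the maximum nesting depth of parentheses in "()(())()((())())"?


Input: "()(())()((())())"
Tracking depth:
  Position 0 '(': depth becomes 1
  Position 1 ')': depth becomes 0
  Position 2 '(': depth becomes 1
  Position 3 '(': depth becomes 2
  Position 4 ')': depth becomes 1
  Position 5 ')': depth becomes 0
  Position 6 '(': depth becomes 1
  Position 7 ')': depth becomes 0
  Position 8 '(': depth becomes 1
  Position 9 '(': depth becomes 2
  Position 10 '(': depth becomes 3
  Position 11 ')': depth becomes 2
  Position 12 ')': depth becomes 1
  Position 13 '(': depth becomes 2
  Position 14 ')': depth becomes 1
  Position 15 ')': depth becomes 0
Maximum depth reached: 3

3


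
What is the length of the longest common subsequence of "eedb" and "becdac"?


LCS of "eedb" and "becdac"
DP table:
           b    e    c    d    a    c
      0    0    0    0    0    0    0
  e   0    0    1    1    1    1    1
  e   0    0    1    1    1    1    1
  d   0    0    1    1    2    2    2
  b   0    1    1    1    2    2    2
LCS length = dp[4][6] = 2

2


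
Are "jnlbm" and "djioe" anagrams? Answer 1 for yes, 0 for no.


Strings: "jnlbm", "djioe"
Sorted first:  bjlmn
Sorted second: deijo
Differ at position 0: 'b' vs 'd' => not anagrams

0
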